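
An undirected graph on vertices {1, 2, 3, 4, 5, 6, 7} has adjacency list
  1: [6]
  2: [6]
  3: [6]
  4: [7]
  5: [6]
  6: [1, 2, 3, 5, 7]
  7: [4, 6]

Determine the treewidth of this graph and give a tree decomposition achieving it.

Treewidth 1.
One such decomposition:
Bags: B1 = {1, 6}  B2 = {5, 6}  B3 = {6, 7}  B4 = {2, 6}  B5 = {4, 7}  B6 = {3, 6}
Tree: B1–B2, B1–B3, B3–B4, B3–B5, B2–B6

Every bag has size at most 2, so the width is 2 − 1 = 1 and tw(G) ≤ 1. Since G has at least one edge (e.g. 6–1), it is not an edgeless graph, so tw(G) ≥ 1. Therefore the treewidth is 1.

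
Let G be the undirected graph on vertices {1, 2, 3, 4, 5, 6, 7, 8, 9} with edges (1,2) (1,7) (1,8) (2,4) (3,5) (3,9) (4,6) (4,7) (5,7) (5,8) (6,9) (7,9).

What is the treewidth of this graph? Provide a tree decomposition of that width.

Every bag has size at most 4, so the width is 4 − 1 = 3 and tw(G) ≤ 3. For the lower bound: the 4 vertex sets {1,2,8}, {5}, {7}, {3,4,6,9} are disjoint, each induces a connected subgraph, and every pair is joined by at least one edge of G. Contracting each set to a single vertex therefore yields K_{4} as a minor, and since treewidth is minor-monotone, tw(G) ≥ tw(K_{4}) = 3. Combining the bounds, tw(G) = 3.

Treewidth 3.
One such decomposition:
Bags: B1 = {1, 2, 5, 8}  B2 = {1, 2, 5, 7}  B3 = {2, 4, 5, 7}  B4 = {3, 4, 5, 7}  B5 = {3, 4, 7, 9}  B6 = {3, 4, 6, 9}
Tree: B1–B2, B2–B3, B3–B4, B4–B5, B5–B6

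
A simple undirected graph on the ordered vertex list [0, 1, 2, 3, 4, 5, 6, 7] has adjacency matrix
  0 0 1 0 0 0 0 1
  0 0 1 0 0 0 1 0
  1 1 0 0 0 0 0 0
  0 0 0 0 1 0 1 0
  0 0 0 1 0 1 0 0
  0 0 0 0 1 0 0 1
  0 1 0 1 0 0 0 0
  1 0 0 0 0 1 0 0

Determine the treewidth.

2

A width-2 tree decomposition is:
Bags: B1 = {0, 5, 7}  B2 = {0, 2, 5}  B3 = {1, 2, 5}  B4 = {1, 5, 6}  B5 = {3, 5, 6}  B6 = {3, 4, 5}
Tree: B1–B2, B2–B3, B3–B4, B4–B5, B5–B6
Every bag has size at most 3, so the width is 3 − 1 = 2 and tw(G) ≤ 2. Since 5–7–0–2–1–6–3–4–5 is a cycle in G, G is not acyclic. Forests are exactly the graphs of treewidth ≤ 1, so tw(G) ≥ 2. Therefore the treewidth is 2.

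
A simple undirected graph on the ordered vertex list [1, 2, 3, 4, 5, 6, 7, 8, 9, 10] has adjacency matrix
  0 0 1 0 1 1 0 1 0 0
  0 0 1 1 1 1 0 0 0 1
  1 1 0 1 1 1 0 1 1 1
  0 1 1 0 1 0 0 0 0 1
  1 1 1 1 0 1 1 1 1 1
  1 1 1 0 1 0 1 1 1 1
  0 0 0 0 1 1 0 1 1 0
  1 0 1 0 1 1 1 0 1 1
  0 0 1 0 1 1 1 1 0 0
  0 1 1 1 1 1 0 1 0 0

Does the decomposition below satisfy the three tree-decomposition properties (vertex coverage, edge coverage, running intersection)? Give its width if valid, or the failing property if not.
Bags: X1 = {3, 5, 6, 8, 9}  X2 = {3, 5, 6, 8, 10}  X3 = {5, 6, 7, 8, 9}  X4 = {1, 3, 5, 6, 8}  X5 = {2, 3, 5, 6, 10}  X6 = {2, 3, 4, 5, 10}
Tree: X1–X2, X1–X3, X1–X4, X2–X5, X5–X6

Every vertex of G appears in some bag (union = {1, 2, 3, 4, 5, 6, 7, 8, 9, 10}); every edge is covered by a bag; and for each vertex v the set of bags containing v is connected in the bag tree. The decomposition is therefore valid. The largest bag has 5 vertices, so the width is 4.

Yes; width 4.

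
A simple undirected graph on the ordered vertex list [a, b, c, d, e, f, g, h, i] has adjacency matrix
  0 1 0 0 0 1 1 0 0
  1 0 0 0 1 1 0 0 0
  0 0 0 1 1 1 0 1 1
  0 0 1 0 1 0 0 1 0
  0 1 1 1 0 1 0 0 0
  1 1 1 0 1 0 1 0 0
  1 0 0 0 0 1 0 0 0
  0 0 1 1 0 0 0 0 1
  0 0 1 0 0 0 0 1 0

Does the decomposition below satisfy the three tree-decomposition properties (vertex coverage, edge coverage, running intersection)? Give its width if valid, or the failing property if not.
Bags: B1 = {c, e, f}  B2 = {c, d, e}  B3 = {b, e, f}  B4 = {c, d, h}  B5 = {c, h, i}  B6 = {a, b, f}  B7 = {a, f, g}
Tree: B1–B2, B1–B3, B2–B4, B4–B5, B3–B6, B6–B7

Vertex coverage: the bags together contain {a, b, c, d, e, f, g, h, i}, the full vertex set. Edge coverage: each edge of G has both endpoints in at least one bag. Running intersection: for every vertex, the bags containing it form a connected subtree. All three properties hold, so this is a valid tree decomposition of width max|bag| − 1 = 2, and hence tw(G) ≤ 2.

Yes; width 2.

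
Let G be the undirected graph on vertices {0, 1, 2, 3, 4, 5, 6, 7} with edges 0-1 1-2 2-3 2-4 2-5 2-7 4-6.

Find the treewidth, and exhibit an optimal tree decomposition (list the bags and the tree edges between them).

Each bag holds 2 vertices, so the decomposition has width 1, which upper-bounds the treewidth. Any graph with an edge has treewidth ≥ 1, and G has the edge 5–2. The upper and lower bounds meet at 1, so that is the treewidth.

Treewidth 1.
Bags: B1 = {2, 5}  B2 = {2, 7}  B3 = {1, 2}  B4 = {2, 4}  B5 = {0, 1}  B6 = {4, 6}  B7 = {2, 3}
Tree: B1–B2, B2–B3, B1–B4, B3–B5, B4–B6, B3–B7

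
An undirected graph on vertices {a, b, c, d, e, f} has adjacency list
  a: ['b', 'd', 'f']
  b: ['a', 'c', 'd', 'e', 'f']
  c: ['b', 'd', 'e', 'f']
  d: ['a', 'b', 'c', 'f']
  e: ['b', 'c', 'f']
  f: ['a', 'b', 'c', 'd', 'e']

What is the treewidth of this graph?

A width-3 tree decomposition is:
Bags: B1 = {a, b, d, f}  B2 = {b, c, d, f}  B3 = {b, c, e, f}
Tree: B1–B2, B2–B3
The largest bag has 4 vertices, giving width 3; this decomposition certifies tw(G) ≤ 3. For the lower bound, the 4 vertices {b, c, d, f} are pairwise adjacent, and any tree decomposition puts a clique entirely inside one bag — forcing width ≥ 3. Combining the bounds, tw(G) = 3.

3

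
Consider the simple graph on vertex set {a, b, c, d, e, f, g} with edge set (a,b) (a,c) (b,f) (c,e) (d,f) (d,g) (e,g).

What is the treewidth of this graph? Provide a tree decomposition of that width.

Treewidth 2.
One such decomposition:
Bags: B1 = {d, e, g}  B2 = {c, d, e}  B3 = {a, c, d}  B4 = {a, b, d}  B5 = {b, d, f}
Tree: B1–B2, B2–B3, B3–B4, B4–B5

Every bag has size at most 3, so the width is 3 − 1 = 2 and tw(G) ≤ 2. For the lower bound, G contains the cycle d–g–e–c–a–b–f–d, so G is not a forest; only forests have treewidth ≤ 1, hence tw(G) ≥ 2. Combining the bounds, tw(G) = 2.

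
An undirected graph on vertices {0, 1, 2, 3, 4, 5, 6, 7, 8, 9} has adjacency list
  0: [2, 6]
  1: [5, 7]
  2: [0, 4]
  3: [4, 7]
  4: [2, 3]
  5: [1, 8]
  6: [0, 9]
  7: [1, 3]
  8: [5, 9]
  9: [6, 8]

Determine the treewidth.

A width-2 tree decomposition is:
Bags: B1 = {3, 4, 7}  B2 = {1, 4, 7}  B3 = {1, 4, 5}  B4 = {4, 5, 8}  B5 = {4, 8, 9}  B6 = {4, 6, 9}  B7 = {0, 4, 6}  B8 = {0, 2, 4}
Tree: B1–B2, B2–B3, B3–B4, B4–B5, B5–B6, B6–B7, B7–B8
Every bag has size at most 3, so the width is 3 − 1 = 2 and tw(G) ≤ 2. Since 4–3–7–1–5–8–9–6–0–2–4 is a cycle in G, G is not acyclic. Forests are exactly the graphs of treewidth ≤ 1, so tw(G) ≥ 2. Hence tw(G) = 2 exactly.

2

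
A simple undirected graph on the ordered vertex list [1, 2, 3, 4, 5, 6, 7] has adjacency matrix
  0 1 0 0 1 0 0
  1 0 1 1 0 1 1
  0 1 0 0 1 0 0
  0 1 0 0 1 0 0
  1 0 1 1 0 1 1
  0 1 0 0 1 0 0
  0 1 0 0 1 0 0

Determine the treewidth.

A width-2 tree decomposition is:
Bags: B1 = {2, 5, 7}  B2 = {1, 2, 5}  B3 = {2, 3, 5}  B4 = {2, 4, 5}  B5 = {2, 5, 6}
Tree: B1–B2, B2–B3, B3–B4, B4–B5
Every bag has size at most 3, so the width is 3 − 1 = 2 and tw(G) ≤ 2. The edges 2–7–5–1–2 form a cycle, so G is not a tree and its treewidth is at least 2. Therefore the treewidth is 2.

2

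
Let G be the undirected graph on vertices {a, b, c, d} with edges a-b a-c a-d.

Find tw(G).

1

A width-1 tree decomposition is:
Bags: B1 = {a, d}  B2 = {a, c}  B3 = {a, b}
Tree: B1–B2, B1–B3
Every bag has size at most 2, so the width is 2 − 1 = 1 and tw(G) ≤ 1. Any graph with an edge has treewidth ≥ 1, and G has the edge a–d. The upper and lower bounds meet at 1, so that is the treewidth.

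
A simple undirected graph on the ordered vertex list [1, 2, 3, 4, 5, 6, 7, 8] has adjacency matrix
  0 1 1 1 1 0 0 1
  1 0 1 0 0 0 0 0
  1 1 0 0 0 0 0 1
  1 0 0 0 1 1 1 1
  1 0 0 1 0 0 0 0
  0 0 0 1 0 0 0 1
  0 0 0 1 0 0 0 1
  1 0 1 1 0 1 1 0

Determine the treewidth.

A width-2 tree decomposition is:
Bags: B1 = {1, 3, 8}  B2 = {1, 4, 8}  B3 = {1, 4, 5}  B4 = {4, 7, 8}  B5 = {1, 2, 3}  B6 = {4, 6, 8}
Tree: B1–B2, B2–B3, B2–B4, B1–B5, B2–B6
The largest bag has 3 vertices, giving width 2; this decomposition certifies tw(G) ≤ 2. For the lower bound, the 3 vertices {1, 3, 8} are pairwise adjacent, and any tree decomposition puts a clique entirely inside one bag — forcing width ≥ 2. Therefore the treewidth is 2.

2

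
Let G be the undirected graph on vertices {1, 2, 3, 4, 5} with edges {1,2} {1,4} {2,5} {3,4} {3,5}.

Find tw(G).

2

A width-2 tree decomposition is:
Bags: B1 = {3, 4, 5}  B2 = {1, 4, 5}  B3 = {1, 2, 5}
Tree: B1–B2, B2–B3
Every bag has size at most 3, so the width is 3 − 1 = 2 and tw(G) ≤ 2. For the lower bound, G contains the cycle 5–3–4–1–2–5, so G is not a forest; only forests have treewidth ≤ 1, hence tw(G) ≥ 2. Therefore the treewidth is 2.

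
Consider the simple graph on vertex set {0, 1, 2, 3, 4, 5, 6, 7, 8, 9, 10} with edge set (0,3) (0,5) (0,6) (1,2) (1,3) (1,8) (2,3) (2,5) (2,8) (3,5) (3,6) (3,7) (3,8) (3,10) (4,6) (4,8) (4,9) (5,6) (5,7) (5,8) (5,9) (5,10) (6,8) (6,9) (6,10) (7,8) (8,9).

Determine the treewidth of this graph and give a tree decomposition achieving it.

Each bag holds 4 vertices, so the decomposition has width 3, which upper-bounds the treewidth. For the lower bound, the 4 vertices {4, 6, 8, 9} are pairwise adjacent, and any tree decomposition puts a clique entirely inside one bag — forcing width ≥ 3. Hence tw(G) = 3 exactly.

Treewidth 3.
One such decomposition:
Bags: B1 = {5, 6, 8, 9}  B2 = {4, 6, 8, 9}  B3 = {3, 5, 6, 8}  B4 = {0, 3, 5, 6}  B5 = {2, 3, 5, 8}  B6 = {1, 2, 3, 8}  B7 = {3, 5, 6, 10}  B8 = {3, 5, 7, 8}
Tree: B1–B2, B1–B3, B3–B4, B3–B5, B5–B6, B4–B7, B3–B8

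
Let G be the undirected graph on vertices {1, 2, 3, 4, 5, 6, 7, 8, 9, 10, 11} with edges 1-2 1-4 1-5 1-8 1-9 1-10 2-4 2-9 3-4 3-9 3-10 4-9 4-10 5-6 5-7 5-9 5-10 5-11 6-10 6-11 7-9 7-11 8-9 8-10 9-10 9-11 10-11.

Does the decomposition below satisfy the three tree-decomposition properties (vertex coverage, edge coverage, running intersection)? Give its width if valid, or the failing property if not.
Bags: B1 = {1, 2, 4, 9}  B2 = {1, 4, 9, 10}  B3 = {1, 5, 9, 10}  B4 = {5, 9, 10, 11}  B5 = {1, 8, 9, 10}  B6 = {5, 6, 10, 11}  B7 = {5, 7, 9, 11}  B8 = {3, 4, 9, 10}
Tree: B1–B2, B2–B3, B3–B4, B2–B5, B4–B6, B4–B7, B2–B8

Vertex coverage: the bags together contain {1, 2, 3, 4, 5, 6, 7, 8, 9, 10, 11}, the full vertex set. Edge coverage: each edge of G has both endpoints in at least one bag. Running intersection: for every vertex, the bags containing it form a connected subtree. All three properties hold, so this is a valid tree decomposition of width max|bag| − 1 = 3, and hence tw(G) ≤ 3.

Yes; width 3.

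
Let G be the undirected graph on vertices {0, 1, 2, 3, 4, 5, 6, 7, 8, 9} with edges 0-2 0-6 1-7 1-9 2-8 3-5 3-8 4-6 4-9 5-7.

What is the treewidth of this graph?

A width-2 tree decomposition is:
Bags: B1 = {2, 3, 8}  B2 = {0, 2, 3}  B3 = {0, 3, 6}  B4 = {3, 4, 6}  B5 = {3, 4, 9}  B6 = {1, 3, 9}  B7 = {1, 3, 7}  B8 = {3, 5, 7}
Tree: B1–B2, B2–B3, B3–B4, B4–B5, B5–B6, B6–B7, B7–B8
Each bag holds 3 vertices, so the decomposition has width 2, which upper-bounds the treewidth. For the lower bound, G contains the cycle 3–8–2–0–6–4–9–1–7–5–3, so G is not a forest; only forests have treewidth ≤ 1, hence tw(G) ≥ 2. The upper and lower bounds meet at 2, so that is the treewidth.

2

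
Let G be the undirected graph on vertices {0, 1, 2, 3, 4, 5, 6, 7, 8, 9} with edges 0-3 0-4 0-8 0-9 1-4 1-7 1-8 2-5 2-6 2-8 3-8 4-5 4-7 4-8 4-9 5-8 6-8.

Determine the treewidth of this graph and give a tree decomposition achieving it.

Treewidth 2.
One optimal decomposition is:
Bags: B1 = {0, 4, 9}  B2 = {0, 4, 8}  B3 = {4, 5, 8}  B4 = {1, 4, 8}  B5 = {1, 4, 7}  B6 = {0, 3, 8}  B7 = {2, 5, 8}  B8 = {2, 6, 8}
Tree: B1–B2, B2–B3, B3–B4, B4–B5, B2–B6, B3–B7, B7–B8

Each bag holds 3 vertices, so the decomposition has width 2, which upper-bounds the treewidth. For the lower bound, the 3 vertices {2, 5, 8} are pairwise adjacent, and any tree decomposition puts a clique entirely inside one bag — forcing width ≥ 2. The upper and lower bounds meet at 2, so that is the treewidth.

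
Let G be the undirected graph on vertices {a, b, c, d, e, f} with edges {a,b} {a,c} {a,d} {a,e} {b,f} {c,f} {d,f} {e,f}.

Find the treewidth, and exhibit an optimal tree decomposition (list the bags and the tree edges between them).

Each bag holds 3 vertices, so the decomposition has width 2, which upper-bounds the treewidth. For the lower bound, G contains the cycle c–f–e–a–c, so G is not a forest; only forests have treewidth ≤ 1, hence tw(G) ≥ 2. Therefore the treewidth is 2.

Treewidth 2.
Bags: B1 = {a, c, f}  B2 = {a, e, f}  B3 = {a, b, f}  B4 = {a, d, f}
Tree: B1–B2, B2–B3, B3–B4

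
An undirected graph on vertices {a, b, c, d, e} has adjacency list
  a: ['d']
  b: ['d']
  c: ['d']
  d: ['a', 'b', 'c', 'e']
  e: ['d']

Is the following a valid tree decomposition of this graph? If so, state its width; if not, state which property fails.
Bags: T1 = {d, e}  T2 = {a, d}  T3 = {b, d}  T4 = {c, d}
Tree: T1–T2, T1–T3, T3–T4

Yes; width 1.

Checking the three conditions: (i) the bags cover all of {a, b, c, d, e}; (ii) for each edge, some bag contains both endpoints; (iii) the bags containing any fixed vertex form a subtree. All hold, so the decomposition is valid with width 2 − 1 = 1.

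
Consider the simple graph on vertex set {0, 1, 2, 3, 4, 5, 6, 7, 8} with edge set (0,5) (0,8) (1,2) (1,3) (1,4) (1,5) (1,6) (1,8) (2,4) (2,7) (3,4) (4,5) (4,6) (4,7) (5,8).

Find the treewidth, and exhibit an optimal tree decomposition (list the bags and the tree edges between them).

Every bag has size at most 3, so the width is 3 − 1 = 2 and tw(G) ≤ 2. Conversely, {0, 5, 8} is a clique of size 3, and the vertices of any clique must share a bag in every tree decomposition; so some bag has ≥ 3 vertices and tw(G) ≥ 2. The upper and lower bounds meet at 2, so that is the treewidth.

Treewidth 2.
One such decomposition:
Bags: B1 = {1, 3, 4}  B2 = {1, 2, 4}  B3 = {2, 4, 7}  B4 = {1, 4, 5}  B5 = {1, 5, 8}  B6 = {0, 5, 8}  B7 = {1, 4, 6}
Tree: B1–B2, B2–B3, B2–B4, B4–B5, B5–B6, B2–B7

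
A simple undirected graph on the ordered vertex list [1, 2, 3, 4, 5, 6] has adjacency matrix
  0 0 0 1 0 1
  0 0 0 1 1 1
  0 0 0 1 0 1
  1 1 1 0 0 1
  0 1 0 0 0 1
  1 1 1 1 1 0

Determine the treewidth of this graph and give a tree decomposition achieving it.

Treewidth 2.
One optimal decomposition is:
Bags: B1 = {2, 5, 6}  B2 = {2, 4, 6}  B3 = {3, 4, 6}  B4 = {1, 4, 6}
Tree: B1–B2, B2–B3, B3–B4

Every bag has size at most 3, so the width is 3 − 1 = 2 and tw(G) ≤ 2. Conversely, {1, 4, 6} is a clique of size 3, and the vertices of any clique must share a bag in every tree decomposition; so some bag has ≥ 3 vertices and tw(G) ≥ 2. Combining the bounds, tw(G) = 2.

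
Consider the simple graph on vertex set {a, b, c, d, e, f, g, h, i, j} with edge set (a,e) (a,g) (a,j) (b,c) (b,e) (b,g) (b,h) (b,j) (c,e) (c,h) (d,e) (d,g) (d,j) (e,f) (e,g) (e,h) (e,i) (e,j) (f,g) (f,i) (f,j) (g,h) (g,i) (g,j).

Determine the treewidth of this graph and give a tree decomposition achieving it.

Every bag has size at most 4, so the width is 4 − 1 = 3 and tw(G) ≤ 3. Conversely, {d, e, g, j} is a clique of size 4, and the vertices of any clique must share a bag in every tree decomposition; so some bag has ≥ 4 vertices and tw(G) ≥ 3. Hence tw(G) = 3 exactly.

Treewidth 3.
One optimal decomposition is:
Bags: B1 = {b, e, g, j}  B2 = {e, f, g, j}  B3 = {e, f, g, i}  B4 = {b, e, g, h}  B5 = {b, c, e, h}  B6 = {d, e, g, j}  B7 = {a, e, g, j}
Tree: B1–B2, B2–B3, B1–B4, B4–B5, B1–B6, B1–B7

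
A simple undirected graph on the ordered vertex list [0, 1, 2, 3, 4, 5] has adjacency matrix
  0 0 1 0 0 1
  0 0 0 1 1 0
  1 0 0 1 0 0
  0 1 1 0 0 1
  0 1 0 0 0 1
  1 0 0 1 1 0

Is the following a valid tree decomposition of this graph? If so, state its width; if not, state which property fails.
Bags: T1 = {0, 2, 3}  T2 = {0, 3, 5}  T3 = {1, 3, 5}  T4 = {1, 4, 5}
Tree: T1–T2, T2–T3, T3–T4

Yes; width 2.

Checking the three conditions: (i) the bags cover all of {0, 1, 2, 3, 4, 5}; (ii) for each edge, some bag contains both endpoints; (iii) the bags containing any fixed vertex form a subtree. All hold, so the decomposition is valid with width 3 − 1 = 2.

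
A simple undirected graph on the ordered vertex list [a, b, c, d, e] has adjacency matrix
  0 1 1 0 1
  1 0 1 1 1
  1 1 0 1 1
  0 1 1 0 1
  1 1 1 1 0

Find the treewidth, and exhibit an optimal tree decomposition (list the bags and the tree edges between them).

Each bag holds 4 vertices, so the decomposition has width 3, which upper-bounds the treewidth. On the other hand G contains the 4-clique {b, c, d, e}. A clique must lie in a single bag of any decomposition, so no decomposition can have width below 3. The upper and lower bounds meet at 3, so that is the treewidth.

Treewidth 3.
One optimal decomposition is:
Bags: B1 = {b, c, d, e}  B2 = {a, b, c, e}
Tree: B1–B2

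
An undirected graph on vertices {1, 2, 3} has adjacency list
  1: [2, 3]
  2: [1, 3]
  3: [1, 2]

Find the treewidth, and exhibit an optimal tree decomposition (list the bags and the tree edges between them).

Treewidth 2.
One such decomposition:
Bags: B1 = {1, 2, 3}
Tree: (single bag)

With just one bag of size 3, the width is 3 − 1 = 2, so tw(G) ≤ 2. On the other hand G contains the 3-clique {1, 2, 3}. A clique must lie in a single bag of any decomposition, so no decomposition can have width below 2. The upper and lower bounds meet at 2, so that is the treewidth.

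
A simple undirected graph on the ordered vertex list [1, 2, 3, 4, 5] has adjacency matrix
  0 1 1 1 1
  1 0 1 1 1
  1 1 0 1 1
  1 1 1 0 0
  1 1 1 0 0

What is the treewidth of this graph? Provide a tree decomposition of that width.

Treewidth 3.
One optimal decomposition is:
Bags: B1 = {1, 2, 3, 5}  B2 = {1, 2, 3, 4}
Tree: B1–B2

Every bag has size at most 4, so the width is 4 − 1 = 3 and tw(G) ≤ 3. On the other hand G contains the 4-clique {1, 2, 3, 4}. A clique must lie in a single bag of any decomposition, so no decomposition can have width below 3. Combining the bounds, tw(G) = 3.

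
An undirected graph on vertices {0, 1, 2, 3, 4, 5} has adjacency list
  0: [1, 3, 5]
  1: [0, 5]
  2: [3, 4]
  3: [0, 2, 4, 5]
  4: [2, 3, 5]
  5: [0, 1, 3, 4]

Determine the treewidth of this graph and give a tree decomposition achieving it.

Each bag holds 3 vertices, so the decomposition has width 2, which upper-bounds the treewidth. For the lower bound, the 3 vertices {0, 1, 5} are pairwise adjacent, and any tree decomposition puts a clique entirely inside one bag — forcing width ≥ 2. The upper and lower bounds meet at 2, so that is the treewidth.

Treewidth 2.
Bags: B1 = {2, 3, 4}  B2 = {3, 4, 5}  B3 = {0, 3, 5}  B4 = {0, 1, 5}
Tree: B1–B2, B2–B3, B3–B4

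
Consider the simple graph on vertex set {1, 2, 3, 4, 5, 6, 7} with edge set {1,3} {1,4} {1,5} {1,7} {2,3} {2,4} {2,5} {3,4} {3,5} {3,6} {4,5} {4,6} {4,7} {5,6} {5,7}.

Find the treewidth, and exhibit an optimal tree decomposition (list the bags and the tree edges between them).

Every bag has size at most 4, so the width is 4 − 1 = 3 and tw(G) ≤ 3. Conversely, {1, 3, 4, 5} is a clique of size 4, and the vertices of any clique must share a bag in every tree decomposition; so some bag has ≥ 4 vertices and tw(G) ≥ 3. Combining the bounds, tw(G) = 3.

Treewidth 3.
One optimal decomposition is:
Bags: B1 = {2, 3, 4, 5}  B2 = {1, 3, 4, 5}  B3 = {3, 4, 5, 6}  B4 = {1, 4, 5, 7}
Tree: B1–B2, B2–B3, B2–B4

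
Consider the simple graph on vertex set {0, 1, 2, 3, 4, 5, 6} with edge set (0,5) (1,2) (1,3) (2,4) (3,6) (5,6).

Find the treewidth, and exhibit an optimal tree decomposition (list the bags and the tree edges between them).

Every bag has size at most 2, so the width is 2 − 1 = 1 and tw(G) ≤ 1. G has an edge, so its treewidth is at least 1. Combining the bounds, tw(G) = 1.

Treewidth 1.
Bags: B1 = {2, 4}  B2 = {1, 2}  B3 = {1, 3}  B4 = {3, 6}  B5 = {5, 6}  B6 = {0, 5}
Tree: B1–B2, B2–B3, B3–B4, B4–B5, B5–B6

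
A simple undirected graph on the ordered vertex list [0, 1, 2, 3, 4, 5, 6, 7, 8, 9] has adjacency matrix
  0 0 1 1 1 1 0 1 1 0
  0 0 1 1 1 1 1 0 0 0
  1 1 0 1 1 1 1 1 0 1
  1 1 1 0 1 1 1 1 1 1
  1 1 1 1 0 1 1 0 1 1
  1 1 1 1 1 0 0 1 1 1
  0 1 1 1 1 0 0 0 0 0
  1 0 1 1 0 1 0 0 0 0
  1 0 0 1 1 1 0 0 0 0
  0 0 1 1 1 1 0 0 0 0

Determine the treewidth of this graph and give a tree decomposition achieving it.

Treewidth 4.
Bags: B1 = {0, 2, 3, 4, 5}  B2 = {2, 3, 4, 5, 9}  B3 = {0, 2, 3, 5, 7}  B4 = {1, 2, 3, 4, 5}  B5 = {0, 3, 4, 5, 8}  B6 = {1, 2, 3, 4, 6}
Tree: B1–B2, B1–B3, B1–B4, B1–B5, B4–B6

Each bag holds 5 vertices, so the decomposition has width 4, which upper-bounds the treewidth. Conversely, {0, 3, 4, 5, 8} is a clique of size 5, and the vertices of any clique must share a bag in every tree decomposition; so some bag has ≥ 5 vertices and tw(G) ≥ 4. The upper and lower bounds meet at 4, so that is the treewidth.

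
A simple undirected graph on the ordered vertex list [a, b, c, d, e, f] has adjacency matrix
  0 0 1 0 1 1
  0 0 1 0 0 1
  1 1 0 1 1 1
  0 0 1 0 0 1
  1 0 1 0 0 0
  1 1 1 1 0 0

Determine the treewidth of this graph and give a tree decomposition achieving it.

Every bag has size at most 3, so the width is 3 − 1 = 2 and tw(G) ≤ 2. On the other hand G contains the 3-clique {a, c, e}. A clique must lie in a single bag of any decomposition, so no decomposition can have width below 2. Combining the bounds, tw(G) = 2.

Treewidth 2.
One optimal decomposition is:
Bags: B1 = {a, c, e}  B2 = {a, c, f}  B3 = {c, d, f}  B4 = {b, c, f}
Tree: B1–B2, B2–B3, B3–B4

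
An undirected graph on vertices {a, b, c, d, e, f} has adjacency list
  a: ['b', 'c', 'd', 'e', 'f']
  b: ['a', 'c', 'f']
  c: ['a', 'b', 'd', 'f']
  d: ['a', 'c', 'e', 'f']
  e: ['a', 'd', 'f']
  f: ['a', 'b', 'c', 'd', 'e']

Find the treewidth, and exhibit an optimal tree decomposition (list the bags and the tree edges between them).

Every bag has size at most 4, so the width is 4 − 1 = 3 and tw(G) ≤ 3. On the other hand G contains the 4-clique {a, d, e, f}. A clique must lie in a single bag of any decomposition, so no decomposition can have width below 3. Hence tw(G) = 3 exactly.

Treewidth 3.
One such decomposition:
Bags: B1 = {a, c, d, f}  B2 = {a, b, c, f}  B3 = {a, d, e, f}
Tree: B1–B2, B1–B3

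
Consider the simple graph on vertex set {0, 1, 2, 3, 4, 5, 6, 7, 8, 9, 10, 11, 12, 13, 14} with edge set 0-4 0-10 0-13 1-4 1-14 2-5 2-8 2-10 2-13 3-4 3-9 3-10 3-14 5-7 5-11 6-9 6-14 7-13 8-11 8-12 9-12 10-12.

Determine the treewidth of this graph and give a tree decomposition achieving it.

Treewidth 3.
One optimal decomposition is:
Bags: B1 = {1, 6, 9, 14}  B2 = {1, 3, 9, 14}  B3 = {1, 3, 4, 9}  B4 = {3, 4, 9, 12}  B5 = {3, 4, 10, 12}  B6 = {0, 4, 10, 12}  B7 = {0, 8, 10, 12}  B8 = {0, 2, 8, 10}  B9 = {0, 2, 8, 13}  B10 = {2, 8, 11, 13}  B11 = {2, 5, 11, 13}  B12 = {5, 7, 11, 13}
Tree: B1–B2, B2–B3, B3–B4, B4–B5, B5–B6, B6–B7, B7–B8, B8–B9, B9–B10, B10–B11, B11–B12

The largest bag has 4 vertices, giving width 3; this decomposition certifies tw(G) ≤ 3. For the lower bound: the 4 vertex sets {1,6,14}, {9}, {3}, {0,4,10,12} are disjoint, each induces a connected subgraph, and every pair is joined by at least one edge of G. Contracting each set to a single vertex therefore yields K_{4} as a minor, and since treewidth is minor-monotone, tw(G) ≥ tw(K_{4}) = 3. Hence tw(G) = 3 exactly.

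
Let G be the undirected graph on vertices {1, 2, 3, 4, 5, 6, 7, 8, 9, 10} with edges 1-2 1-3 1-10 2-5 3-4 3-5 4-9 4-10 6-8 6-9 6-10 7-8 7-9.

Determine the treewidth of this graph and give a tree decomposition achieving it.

Treewidth 2.
One such decomposition:
Bags: B1 = {7, 8, 9}  B2 = {6, 8, 9}  B3 = {4, 6, 9}  B4 = {4, 6, 10}  B5 = {3, 4, 10}  B6 = {1, 3, 10}  B7 = {1, 3, 5}  B8 = {1, 2, 5}
Tree: B1–B2, B2–B3, B3–B4, B4–B5, B5–B6, B6–B7, B7–B8

Each bag holds 3 vertices, so the decomposition has width 2, which upper-bounds the treewidth. Since 7–8–6–9–7 is a cycle in G, G is not acyclic. Forests are exactly the graphs of treewidth ≤ 1, so tw(G) ≥ 2. Hence tw(G) = 2 exactly.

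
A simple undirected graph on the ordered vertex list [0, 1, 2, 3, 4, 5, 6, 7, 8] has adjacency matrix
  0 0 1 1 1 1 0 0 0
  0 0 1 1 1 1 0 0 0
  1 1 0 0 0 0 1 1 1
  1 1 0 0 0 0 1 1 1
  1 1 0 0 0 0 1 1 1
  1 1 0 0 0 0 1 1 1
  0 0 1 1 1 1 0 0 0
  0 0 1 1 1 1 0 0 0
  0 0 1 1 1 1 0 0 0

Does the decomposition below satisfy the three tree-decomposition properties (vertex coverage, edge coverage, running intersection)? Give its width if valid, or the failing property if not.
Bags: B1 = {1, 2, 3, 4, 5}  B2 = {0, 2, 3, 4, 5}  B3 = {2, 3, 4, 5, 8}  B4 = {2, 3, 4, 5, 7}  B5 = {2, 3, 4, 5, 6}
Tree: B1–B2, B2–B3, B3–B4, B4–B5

Every vertex of G appears in some bag (union = {0, 1, 2, 3, 4, 5, 6, 7, 8}); every edge is covered by a bag; and for each vertex v the set of bags containing v is connected in the bag tree. The decomposition is therefore valid. The largest bag has 5 vertices, so the width is 4.

Yes; width 4.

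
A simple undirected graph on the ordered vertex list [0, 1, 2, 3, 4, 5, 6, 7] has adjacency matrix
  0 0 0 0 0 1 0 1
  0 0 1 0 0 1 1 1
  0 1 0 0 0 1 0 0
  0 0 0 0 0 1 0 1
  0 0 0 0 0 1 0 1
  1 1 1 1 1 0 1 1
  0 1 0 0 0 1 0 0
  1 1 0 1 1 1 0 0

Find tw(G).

2

A width-2 tree decomposition is:
Bags: B1 = {1, 5, 6}  B2 = {1, 5, 7}  B3 = {0, 5, 7}  B4 = {3, 5, 7}  B5 = {1, 2, 5}  B6 = {4, 5, 7}
Tree: B1–B2, B2–B3, B2–B4, B2–B5, B2–B6
The largest bag has 3 vertices, giving width 2; this decomposition certifies tw(G) ≤ 2. For the lower bound, the 3 vertices {1, 2, 5} are pairwise adjacent, and any tree decomposition puts a clique entirely inside one bag — forcing width ≥ 2. Combining the bounds, tw(G) = 2.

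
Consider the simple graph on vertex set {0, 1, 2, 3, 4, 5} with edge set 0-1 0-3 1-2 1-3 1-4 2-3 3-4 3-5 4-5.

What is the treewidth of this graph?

2

A width-2 tree decomposition is:
Bags: B1 = {1, 3, 4}  B2 = {0, 1, 3}  B3 = {3, 4, 5}  B4 = {1, 2, 3}
Tree: B1–B2, B1–B3, B2–B4
The largest bag has 3 vertices, giving width 2; this decomposition certifies tw(G) ≤ 2. Conversely, {0, 1, 3} is a clique of size 3, and the vertices of any clique must share a bag in every tree decomposition; so some bag has ≥ 3 vertices and tw(G) ≥ 2. Therefore the treewidth is 2.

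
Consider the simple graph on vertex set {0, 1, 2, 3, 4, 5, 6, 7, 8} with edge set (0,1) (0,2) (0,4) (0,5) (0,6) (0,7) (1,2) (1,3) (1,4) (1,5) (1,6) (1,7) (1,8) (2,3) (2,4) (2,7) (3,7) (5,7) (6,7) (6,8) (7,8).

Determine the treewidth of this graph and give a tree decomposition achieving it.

The largest bag has 4 vertices, giving width 3; this decomposition certifies tw(G) ≤ 3. On the other hand G contains the 4-clique {0, 1, 2, 4}. A clique must lie in a single bag of any decomposition, so no decomposition can have width below 3. Therefore the treewidth is 3.

Treewidth 3.
One such decomposition:
Bags: B1 = {0, 1, 6, 7}  B2 = {0, 1, 2, 7}  B3 = {0, 1, 5, 7}  B4 = {1, 6, 7, 8}  B5 = {1, 2, 3, 7}  B6 = {0, 1, 2, 4}
Tree: B1–B2, B2–B3, B1–B4, B2–B5, B2–B6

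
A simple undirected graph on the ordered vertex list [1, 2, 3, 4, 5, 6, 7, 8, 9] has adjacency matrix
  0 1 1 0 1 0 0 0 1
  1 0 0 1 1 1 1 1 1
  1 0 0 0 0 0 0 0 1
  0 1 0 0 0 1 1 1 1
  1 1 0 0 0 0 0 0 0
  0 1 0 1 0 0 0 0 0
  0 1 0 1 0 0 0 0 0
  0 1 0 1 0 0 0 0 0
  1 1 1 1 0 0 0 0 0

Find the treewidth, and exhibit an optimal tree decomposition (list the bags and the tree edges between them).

The largest bag has 3 vertices, giving width 2; this decomposition certifies tw(G) ≤ 2. For the lower bound, the 3 vertices {1, 2, 9} are pairwise adjacent, and any tree decomposition puts a clique entirely inside one bag — forcing width ≥ 2. The upper and lower bounds meet at 2, so that is the treewidth.

Treewidth 2.
One such decomposition:
Bags: B1 = {2, 4, 9}  B2 = {2, 4, 8}  B3 = {1, 2, 9}  B4 = {1, 2, 5}  B5 = {2, 4, 7}  B6 = {2, 4, 6}  B7 = {1, 3, 9}
Tree: B1–B2, B1–B3, B3–B4, B2–B5, B2–B6, B3–B7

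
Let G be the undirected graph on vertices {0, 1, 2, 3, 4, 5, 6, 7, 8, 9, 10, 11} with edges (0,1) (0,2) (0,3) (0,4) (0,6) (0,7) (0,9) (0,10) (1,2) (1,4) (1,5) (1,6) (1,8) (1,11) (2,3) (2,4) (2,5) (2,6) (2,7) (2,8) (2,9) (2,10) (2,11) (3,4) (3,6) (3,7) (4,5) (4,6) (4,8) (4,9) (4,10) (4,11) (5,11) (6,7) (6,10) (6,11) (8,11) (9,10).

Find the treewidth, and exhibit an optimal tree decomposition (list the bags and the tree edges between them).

Treewidth 4.
One optimal decomposition is:
Bags: B1 = {0, 2, 3, 4, 6}  B2 = {0, 2, 4, 6, 10}  B3 = {0, 1, 2, 4, 6}  B4 = {1, 2, 4, 6, 11}  B5 = {1, 2, 4, 8, 11}  B6 = {0, 2, 4, 9, 10}  B7 = {0, 2, 3, 6, 7}  B8 = {1, 2, 4, 5, 11}
Tree: B1–B2, B1–B3, B3–B4, B4–B5, B2–B6, B1–B7, B4–B8

The largest bag has 5 vertices, giving width 4; this decomposition certifies tw(G) ≤ 4. For the lower bound, the 5 vertices {0, 2, 4, 9, 10} are pairwise adjacent, and any tree decomposition puts a clique entirely inside one bag — forcing width ≥ 4. Combining the bounds, tw(G) = 4.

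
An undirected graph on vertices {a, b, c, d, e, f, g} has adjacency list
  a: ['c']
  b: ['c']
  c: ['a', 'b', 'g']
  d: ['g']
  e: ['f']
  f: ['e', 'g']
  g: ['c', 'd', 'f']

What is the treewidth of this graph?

1

A width-1 tree decomposition is:
Bags: B1 = {f, g}  B2 = {c, g}  B3 = {e, f}  B4 = {b, c}  B5 = {d, g}  B6 = {a, c}
Tree: B1–B2, B1–B3, B2–B4, B1–B5, B4–B6
Each bag holds 2 vertices, so the decomposition has width 1, which upper-bounds the treewidth. G has an edge, so its treewidth is at least 1. Hence tw(G) = 1 exactly.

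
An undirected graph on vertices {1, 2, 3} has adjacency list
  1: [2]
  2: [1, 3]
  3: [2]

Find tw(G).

A width-1 tree decomposition is:
Bags: B1 = {1, 2}  B2 = {2, 3}
Tree: B1–B2
The largest bag has 2 vertices, giving width 1; this decomposition certifies tw(G) ≤ 1. Any graph with an edge has treewidth ≥ 1, and G has the edge 1–2. Hence tw(G) = 1 exactly.

1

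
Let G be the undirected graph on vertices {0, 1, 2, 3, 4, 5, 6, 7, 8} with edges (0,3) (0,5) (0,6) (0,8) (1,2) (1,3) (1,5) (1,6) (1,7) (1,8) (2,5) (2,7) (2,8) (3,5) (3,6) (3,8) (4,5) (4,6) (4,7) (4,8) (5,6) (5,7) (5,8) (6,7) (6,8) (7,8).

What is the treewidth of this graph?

4

A width-4 tree decomposition is:
Bags: B1 = {4, 5, 6, 7, 8}  B2 = {1, 5, 6, 7, 8}  B3 = {1, 2, 5, 7, 8}  B4 = {1, 3, 5, 6, 8}  B5 = {0, 3, 5, 6, 8}
Tree: B1–B2, B2–B3, B2–B4, B4–B5
The largest bag has 5 vertices, giving width 4; this decomposition certifies tw(G) ≤ 4. Conversely, {1, 2, 5, 7, 8} is a clique of size 5, and the vertices of any clique must share a bag in every tree decomposition; so some bag has ≥ 5 vertices and tw(G) ≥ 4. Therefore the treewidth is 4.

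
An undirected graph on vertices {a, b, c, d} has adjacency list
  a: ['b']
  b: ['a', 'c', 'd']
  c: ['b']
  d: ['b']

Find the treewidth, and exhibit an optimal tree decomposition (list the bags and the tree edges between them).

Treewidth 1.
One optimal decomposition is:
Bags: B1 = {b, d}  B2 = {a, b}  B3 = {b, c}
Tree: B1–B2, B1–B3

Every bag has size at most 2, so the width is 2 − 1 = 1 and tw(G) ≤ 1. Any graph with an edge has treewidth ≥ 1, and G has the edge b–d. Combining the bounds, tw(G) = 1.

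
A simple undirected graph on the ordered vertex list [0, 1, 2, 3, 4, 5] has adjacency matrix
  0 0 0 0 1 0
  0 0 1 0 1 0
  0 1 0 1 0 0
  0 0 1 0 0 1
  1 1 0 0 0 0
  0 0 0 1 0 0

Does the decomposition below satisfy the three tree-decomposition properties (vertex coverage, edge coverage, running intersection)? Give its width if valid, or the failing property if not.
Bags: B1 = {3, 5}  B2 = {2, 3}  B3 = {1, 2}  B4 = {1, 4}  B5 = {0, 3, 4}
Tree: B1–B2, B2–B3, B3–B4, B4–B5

A tree decomposition must satisfy three properties: every vertex lies in some bag; for every edge, both endpoints lie together in some bag; and for every vertex, the bags containing it form a connected subtree. Here bags containing vertex 3 are not connected in the tree, so the decomposition is invalid.

No — bags containing vertex 3 are not connected in the tree.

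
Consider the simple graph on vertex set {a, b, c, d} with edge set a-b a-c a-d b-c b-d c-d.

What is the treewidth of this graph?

A width-3 tree decomposition is:
Bags: B1 = {a, b, c, d}
Tree: (single bag)
With just one bag of size 4, the width is 4 − 1 = 3, so tw(G) ≤ 3. For the lower bound, the 4 vertices {a, b, c, d} are pairwise adjacent, and any tree decomposition puts a clique entirely inside one bag — forcing width ≥ 3. Combining the bounds, tw(G) = 3.

3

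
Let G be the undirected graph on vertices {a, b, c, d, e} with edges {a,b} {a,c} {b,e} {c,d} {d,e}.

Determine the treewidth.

A width-2 tree decomposition is:
Bags: B1 = {c, d, e}  B2 = {a, c, e}  B3 = {a, b, e}
Tree: B1–B2, B2–B3
Every bag has size at most 3, so the width is 3 − 1 = 2 and tw(G) ≤ 2. For the lower bound, G contains the cycle e–d–c–a–b–e, so G is not a forest; only forests have treewidth ≤ 1, hence tw(G) ≥ 2. The upper and lower bounds meet at 2, so that is the treewidth.

2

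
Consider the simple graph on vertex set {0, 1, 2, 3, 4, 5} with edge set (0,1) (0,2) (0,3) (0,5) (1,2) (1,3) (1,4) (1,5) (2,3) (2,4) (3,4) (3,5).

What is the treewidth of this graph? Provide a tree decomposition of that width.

The largest bag has 4 vertices, giving width 3; this decomposition certifies tw(G) ≤ 3. For the lower bound, the 4 vertices {0, 1, 2, 3} are pairwise adjacent, and any tree decomposition puts a clique entirely inside one bag — forcing width ≥ 3. The upper and lower bounds meet at 3, so that is the treewidth.

Treewidth 3.
One optimal decomposition is:
Bags: B1 = {0, 1, 3, 5}  B2 = {0, 1, 2, 3}  B3 = {1, 2, 3, 4}
Tree: B1–B2, B2–B3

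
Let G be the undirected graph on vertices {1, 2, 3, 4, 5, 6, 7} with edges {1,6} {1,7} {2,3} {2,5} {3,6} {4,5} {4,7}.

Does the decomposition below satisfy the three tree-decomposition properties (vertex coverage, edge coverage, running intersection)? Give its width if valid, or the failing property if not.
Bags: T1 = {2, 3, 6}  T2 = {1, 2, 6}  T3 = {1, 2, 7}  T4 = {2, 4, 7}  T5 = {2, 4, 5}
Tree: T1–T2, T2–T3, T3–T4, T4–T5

Yes; width 2.

Checking the three conditions: (i) the bags cover all of {1, 2, 3, 4, 5, 6, 7}; (ii) for each edge, some bag contains both endpoints; (iii) the bags containing any fixed vertex form a subtree. All hold, so the decomposition is valid with width 3 − 1 = 2.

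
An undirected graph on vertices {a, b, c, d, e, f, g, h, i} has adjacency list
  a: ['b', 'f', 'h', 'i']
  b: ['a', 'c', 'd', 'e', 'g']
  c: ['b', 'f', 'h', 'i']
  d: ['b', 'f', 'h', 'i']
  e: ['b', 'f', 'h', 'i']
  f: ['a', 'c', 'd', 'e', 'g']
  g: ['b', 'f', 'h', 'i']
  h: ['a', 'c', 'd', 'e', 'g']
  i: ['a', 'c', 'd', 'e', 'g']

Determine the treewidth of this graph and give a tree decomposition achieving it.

Treewidth 4.
One optimal decomposition is:
Bags: B1 = {b, e, f, h, i}  B2 = {a, b, f, h, i}  B3 = {b, c, f, h, i}  B4 = {b, f, g, h, i}  B5 = {b, d, f, h, i}
Tree: B1–B2, B2–B3, B3–B4, B4–B5

Each bag holds 5 vertices, so the decomposition has width 4, which upper-bounds the treewidth. For the lower bound: the 5 vertex sets {b,e}, {a,i}, {c,h}, {f}, {g} are disjoint, each induces a connected subgraph, and every pair is joined by at least one edge of G. Contracting each set to a single vertex therefore yields K_{5} as a minor, and since treewidth is minor-monotone, tw(G) ≥ tw(K_{5}) = 4. Combining the bounds, tw(G) = 4.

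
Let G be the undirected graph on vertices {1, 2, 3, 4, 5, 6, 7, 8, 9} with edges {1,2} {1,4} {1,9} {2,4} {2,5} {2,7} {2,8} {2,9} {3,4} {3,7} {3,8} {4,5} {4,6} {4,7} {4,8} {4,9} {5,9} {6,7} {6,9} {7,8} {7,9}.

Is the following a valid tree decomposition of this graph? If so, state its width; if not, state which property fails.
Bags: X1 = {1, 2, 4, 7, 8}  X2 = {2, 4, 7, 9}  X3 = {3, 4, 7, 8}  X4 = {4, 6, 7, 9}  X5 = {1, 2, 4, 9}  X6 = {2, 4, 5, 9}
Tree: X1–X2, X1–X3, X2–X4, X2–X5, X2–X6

No — bags containing vertex 1 are not connected in the tree.

A tree decomposition must satisfy three properties: every vertex lies in some bag; for every edge, both endpoints lie together in some bag; and for every vertex, the bags containing it form a connected subtree. Here bags containing vertex 1 are not connected in the tree, so the decomposition is invalid.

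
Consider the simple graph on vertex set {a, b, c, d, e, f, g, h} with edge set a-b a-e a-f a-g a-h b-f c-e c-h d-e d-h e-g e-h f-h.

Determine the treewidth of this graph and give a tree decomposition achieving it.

Treewidth 2.
One such decomposition:
Bags: B1 = {a, e, h}  B2 = {a, e, g}  B3 = {c, e, h}  B4 = {d, e, h}  B5 = {a, f, h}  B6 = {a, b, f}
Tree: B1–B2, B1–B3, B3–B4, B1–B5, B5–B6

Each bag holds 3 vertices, so the decomposition has width 2, which upper-bounds the treewidth. Conversely, {a, e, g} is a clique of size 3, and the vertices of any clique must share a bag in every tree decomposition; so some bag has ≥ 3 vertices and tw(G) ≥ 2. The upper and lower bounds meet at 2, so that is the treewidth.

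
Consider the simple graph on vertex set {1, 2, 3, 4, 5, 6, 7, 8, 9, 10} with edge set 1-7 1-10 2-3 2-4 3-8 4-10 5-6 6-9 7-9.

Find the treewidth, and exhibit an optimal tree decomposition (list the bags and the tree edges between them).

Treewidth 1.
One such decomposition:
Bags: B1 = {5, 6}  B2 = {6, 9}  B3 = {7, 9}  B4 = {1, 7}  B5 = {1, 10}  B6 = {4, 10}  B7 = {2, 4}  B8 = {2, 3}  B9 = {3, 8}
Tree: B1–B2, B2–B3, B3–B4, B4–B5, B5–B6, B6–B7, B7–B8, B8–B9

The largest bag has 2 vertices, giving width 1; this decomposition certifies tw(G) ≤ 1. Any graph with an edge has treewidth ≥ 1, and G has the edge 5–6. Therefore the treewidth is 1.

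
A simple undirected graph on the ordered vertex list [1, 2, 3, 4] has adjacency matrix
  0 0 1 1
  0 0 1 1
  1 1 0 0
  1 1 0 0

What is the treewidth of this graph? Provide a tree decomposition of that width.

Every bag has size at most 3, so the width is 3 − 1 = 2 and tw(G) ≤ 2. The edges 4–1–3–2–4 form a cycle, so G is not a tree and its treewidth is at least 2. Combining the bounds, tw(G) = 2.

Treewidth 2.
One optimal decomposition is:
Bags: B1 = {1, 3, 4}  B2 = {2, 3, 4}
Tree: B1–B2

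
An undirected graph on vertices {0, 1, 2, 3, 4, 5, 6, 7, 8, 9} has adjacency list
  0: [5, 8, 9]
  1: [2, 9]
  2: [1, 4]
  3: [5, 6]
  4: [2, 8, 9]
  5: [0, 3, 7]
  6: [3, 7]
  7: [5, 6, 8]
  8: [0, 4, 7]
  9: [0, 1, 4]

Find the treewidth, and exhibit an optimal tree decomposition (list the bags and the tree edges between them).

Treewidth 2.
Bags: B1 = {3, 5, 6}  B2 = {5, 6, 7}  B3 = {0, 5, 7}  B4 = {0, 7, 8}  B5 = {0, 8, 9}  B6 = {4, 8, 9}  B7 = {1, 4, 9}  B8 = {1, 2, 4}
Tree: B1–B2, B2–B3, B3–B4, B4–B5, B5–B6, B6–B7, B7–B8

Each bag holds 3 vertices, so the decomposition has width 2, which upper-bounds the treewidth. For the lower bound, G contains the cycle 3–6–7–5–3, so G is not a forest; only forests have treewidth ≤ 1, hence tw(G) ≥ 2. The upper and lower bounds meet at 2, so that is the treewidth.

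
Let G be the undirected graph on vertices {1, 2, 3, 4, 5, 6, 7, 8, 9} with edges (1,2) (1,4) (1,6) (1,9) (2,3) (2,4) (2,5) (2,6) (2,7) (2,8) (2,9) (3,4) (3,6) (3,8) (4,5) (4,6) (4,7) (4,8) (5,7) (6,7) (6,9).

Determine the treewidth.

3

A width-3 tree decomposition is:
Bags: B1 = {2, 4, 6, 7}  B2 = {2, 4, 5, 7}  B3 = {2, 3, 4, 6}  B4 = {1, 2, 4, 6}  B5 = {2, 3, 4, 8}  B6 = {1, 2, 6, 9}
Tree: B1–B2, B1–B3, B1–B4, B3–B5, B4–B6
Each bag holds 4 vertices, so the decomposition has width 3, which upper-bounds the treewidth. For the lower bound, the 4 vertices {1, 2, 6, 9} are pairwise adjacent, and any tree decomposition puts a clique entirely inside one bag — forcing width ≥ 3. The upper and lower bounds meet at 3, so that is the treewidth.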